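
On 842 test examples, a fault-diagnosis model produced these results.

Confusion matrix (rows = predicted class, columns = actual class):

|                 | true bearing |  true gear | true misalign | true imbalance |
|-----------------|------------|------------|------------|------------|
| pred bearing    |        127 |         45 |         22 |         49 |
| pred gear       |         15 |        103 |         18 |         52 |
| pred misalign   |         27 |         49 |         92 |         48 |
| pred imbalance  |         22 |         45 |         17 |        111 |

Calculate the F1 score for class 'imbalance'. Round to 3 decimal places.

One-vs-rest for 'imbalance': TP = diagonal; FP = other classes predicted 'imbalance'; FN = 'imbalance' predicted as other.
F1 score = 2·TP/(2·TP+FP+FN).
imbalance: TP=111, FP=22+45+17=84, FN=49+52+48=149 → 222/455 = 0.4879

0.488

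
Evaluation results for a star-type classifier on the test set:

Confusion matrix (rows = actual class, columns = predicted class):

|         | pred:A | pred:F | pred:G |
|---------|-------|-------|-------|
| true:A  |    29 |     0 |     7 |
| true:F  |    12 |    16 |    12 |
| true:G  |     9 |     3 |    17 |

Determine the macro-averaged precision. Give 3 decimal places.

Per-class precision (TP/(TP+FP)):
  A: TP=29, FP=12+9=21 → 29/50 = 0.5800
  F: TP=16, FP=0+3=3 → 16/19 = 0.8421
  G: TP=17, FP=7+12=19 → 17/36 = 0.4722
Macro-precision = mean = (0.5800 + 0.8421 + 0.4722) / 3 = 0.631

0.631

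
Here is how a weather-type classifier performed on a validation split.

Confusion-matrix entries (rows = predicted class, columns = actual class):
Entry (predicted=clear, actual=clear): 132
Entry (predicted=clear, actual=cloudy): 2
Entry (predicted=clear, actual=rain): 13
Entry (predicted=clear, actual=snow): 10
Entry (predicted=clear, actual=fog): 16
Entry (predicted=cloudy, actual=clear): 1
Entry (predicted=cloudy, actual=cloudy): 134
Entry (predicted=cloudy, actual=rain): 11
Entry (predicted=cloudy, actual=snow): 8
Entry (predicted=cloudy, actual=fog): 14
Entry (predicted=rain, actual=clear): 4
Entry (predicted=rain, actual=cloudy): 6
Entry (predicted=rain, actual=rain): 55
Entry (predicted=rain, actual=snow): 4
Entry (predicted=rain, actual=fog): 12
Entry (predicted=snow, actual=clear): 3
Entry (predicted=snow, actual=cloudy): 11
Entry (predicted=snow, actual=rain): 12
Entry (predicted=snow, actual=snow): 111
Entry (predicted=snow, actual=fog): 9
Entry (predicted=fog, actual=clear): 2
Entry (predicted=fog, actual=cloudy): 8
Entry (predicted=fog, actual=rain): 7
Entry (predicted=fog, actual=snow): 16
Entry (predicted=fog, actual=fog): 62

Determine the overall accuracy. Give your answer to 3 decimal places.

Accuracy = trace / total = (132+134+55+111+62=494) / 663 = 494/663 = 0.745

0.745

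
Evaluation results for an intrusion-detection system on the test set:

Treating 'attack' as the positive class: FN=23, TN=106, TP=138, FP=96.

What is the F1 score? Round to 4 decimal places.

0.6987

Precision = TP/(TP+FP) = 138/234 = 0.5897
Recall = TP/(TP+FN) = 138/161 = 0.8571
F1 = 2·TP/(2·TP+FP+FN) = 276/395 = 0.6987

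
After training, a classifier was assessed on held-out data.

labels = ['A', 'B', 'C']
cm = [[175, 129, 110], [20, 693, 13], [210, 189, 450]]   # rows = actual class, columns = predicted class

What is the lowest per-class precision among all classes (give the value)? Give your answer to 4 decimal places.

Per-class precision (TP/(TP+FP)):
  A: TP=175, FP=20+210=230 → 175/405 = 0.43210
  B: TP=693, FP=129+189=318 → 693/1011 = 0.68546
  C: TP=450, FP=110+13=123 → 450/573 = 0.78534
Lowest is class 'A' with precision = 0.4321.

0.4321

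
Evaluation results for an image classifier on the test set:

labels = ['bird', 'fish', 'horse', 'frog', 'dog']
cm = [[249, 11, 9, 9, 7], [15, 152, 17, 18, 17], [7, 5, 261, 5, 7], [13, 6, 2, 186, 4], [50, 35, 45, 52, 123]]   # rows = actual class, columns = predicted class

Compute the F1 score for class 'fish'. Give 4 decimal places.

One-vs-rest for 'fish': TP = diagonal; FP = other classes predicted 'fish'; FN = 'fish' predicted as other.
F1 score = 2·TP/(2·TP+FP+FN).
fish: TP=152, FP=11+5+6+35=57, FN=15+17+18+17=67 → 304/428 = 0.71028

0.7103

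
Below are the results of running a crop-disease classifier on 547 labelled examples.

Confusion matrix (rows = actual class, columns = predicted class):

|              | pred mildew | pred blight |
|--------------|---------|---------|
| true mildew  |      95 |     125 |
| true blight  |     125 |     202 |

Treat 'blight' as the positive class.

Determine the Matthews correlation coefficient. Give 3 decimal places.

0.050

MCC = (TP·TN − FP·FN) / √((TP+FP)(TP+FN)(TN+FP)(TN+FN))
Numerator = 202·95 − 125·125 = 3565
Denominator = √(327·327·220·220) = √5175363600 = 71940.0000
MCC = 3565 / 71940.0000 = 0.050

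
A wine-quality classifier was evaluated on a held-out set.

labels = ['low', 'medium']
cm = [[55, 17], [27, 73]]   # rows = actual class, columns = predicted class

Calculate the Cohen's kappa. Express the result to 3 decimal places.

0.484

Observed agreement pₒ = trace/N = 128/172 = 0.7442
Expected agreement pₑ = Σ (rowᵢ·colᵢ)/N² = (72·82 + 100·90)/172² = 0.5038
κ = (pₒ − pₑ)/(1 − pₑ) = (0.7442 − 0.5038)/(1 − 0.5038) = 0.484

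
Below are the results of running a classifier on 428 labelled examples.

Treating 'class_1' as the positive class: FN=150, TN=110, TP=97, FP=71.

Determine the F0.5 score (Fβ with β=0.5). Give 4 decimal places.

Fβ = (1+β²)·TP / ((1+β²)·TP + β²·FN + FP), with β²=1/4
= 1.25·97 / (1.25·97 + 0.25·150 + 71) = 0.5277

0.5277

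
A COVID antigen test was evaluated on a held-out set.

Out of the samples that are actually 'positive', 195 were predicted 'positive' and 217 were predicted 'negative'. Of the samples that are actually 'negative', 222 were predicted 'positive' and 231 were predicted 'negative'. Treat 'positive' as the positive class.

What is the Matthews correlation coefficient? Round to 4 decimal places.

MCC = (TP·TN − FP·FN) / √((TP+FP)(TP+FN)(TN+FP)(TN+FN))
Numerator = 195·231 − 222·217 = -3129
Denominator = √(417·412·453·448) = √34866590976 = 186725.9783
MCC = -3129 / 186725.9783 = -0.0168

-0.0168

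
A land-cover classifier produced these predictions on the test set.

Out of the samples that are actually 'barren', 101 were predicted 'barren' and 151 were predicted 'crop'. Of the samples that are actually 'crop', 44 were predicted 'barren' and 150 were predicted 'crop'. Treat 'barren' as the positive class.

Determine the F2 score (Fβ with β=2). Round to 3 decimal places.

0.438

Fβ = (1+β²)·TP / ((1+β²)·TP + β²·FN + FP), with β²=4
= 5·101 / (5·101 + 4·151 + 44) = 0.438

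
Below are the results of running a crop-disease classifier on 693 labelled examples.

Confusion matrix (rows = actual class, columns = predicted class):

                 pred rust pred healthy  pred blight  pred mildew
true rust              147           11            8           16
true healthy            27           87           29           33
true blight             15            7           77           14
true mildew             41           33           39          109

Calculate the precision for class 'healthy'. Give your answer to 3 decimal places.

0.630

Treat 'healthy' as positive and all other classes as negative.
precision = TP/(TP+FP).
healthy: TP=87, FP=11+7+33=51 → 87/138 = 0.6304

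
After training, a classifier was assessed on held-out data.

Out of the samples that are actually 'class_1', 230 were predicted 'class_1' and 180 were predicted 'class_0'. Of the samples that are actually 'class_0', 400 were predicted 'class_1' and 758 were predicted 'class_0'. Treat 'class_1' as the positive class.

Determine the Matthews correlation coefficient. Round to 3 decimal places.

MCC = (TP·TN − FP·FN) / √((TP+FP)(TP+FN)(TN+FP)(TN+FN))
Numerator = 230·758 − 400·180 = 102340
Denominator = √(630·410·1158·938) = √280566493200 = 529685.2775
MCC = 102340 / 529685.2775 = 0.193

0.193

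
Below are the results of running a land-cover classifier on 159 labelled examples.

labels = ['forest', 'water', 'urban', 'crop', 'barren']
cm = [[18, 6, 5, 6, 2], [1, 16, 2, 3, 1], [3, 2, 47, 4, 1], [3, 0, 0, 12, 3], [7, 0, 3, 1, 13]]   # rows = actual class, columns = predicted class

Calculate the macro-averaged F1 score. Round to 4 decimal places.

0.6327

Per-class F1 score (2·TP/(2·TP+FP+FN)):
  forest: TP=18, FP=1+3+3+7=14, FN=6+5+6+2=19 → 36/69 = 0.52174
  water: TP=16, FP=6+2+0+0=8, FN=1+2+3+1=7 → 32/47 = 0.68085
  urban: TP=47, FP=5+2+0+3=10, FN=3+2+4+1=10 → 94/114 = 0.82456
  crop: TP=12, FP=6+3+4+1=14, FN=3+0+0+3=6 → 24/44 = 0.54545
  barren: TP=13, FP=2+1+1+3=7, FN=7+0+3+1=11 → 26/44 = 0.59091
Macro-F1 score = mean = (0.52174 + 0.68085 + 0.82456 + 0.54545 + 0.59091) / 5 = 0.6327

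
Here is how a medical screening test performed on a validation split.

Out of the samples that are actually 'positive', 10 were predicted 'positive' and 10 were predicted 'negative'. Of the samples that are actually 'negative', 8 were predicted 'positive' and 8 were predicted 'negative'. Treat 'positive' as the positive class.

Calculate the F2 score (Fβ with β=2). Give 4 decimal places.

0.5102

Fβ = (1+β²)·TP / ((1+β²)·TP + β²·FN + FP), with β²=4
= 5·10 / (5·10 + 4·10 + 8) = 0.5102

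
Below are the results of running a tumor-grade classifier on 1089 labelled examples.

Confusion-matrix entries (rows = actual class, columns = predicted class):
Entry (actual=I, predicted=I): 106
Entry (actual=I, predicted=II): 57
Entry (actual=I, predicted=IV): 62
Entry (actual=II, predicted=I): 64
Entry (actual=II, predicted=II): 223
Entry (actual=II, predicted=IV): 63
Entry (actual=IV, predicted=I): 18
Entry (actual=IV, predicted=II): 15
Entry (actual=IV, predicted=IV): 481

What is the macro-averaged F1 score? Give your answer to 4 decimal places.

0.6879

Per-class F1 score (2·TP/(2·TP+FP+FN)):
  I: TP=106, FP=64+18=82, FN=57+62=119 → 212/413 = 0.51332
  II: TP=223, FP=57+15=72, FN=64+63=127 → 446/645 = 0.69147
  IV: TP=481, FP=62+63=125, FN=18+15=33 → 962/1120 = 0.85893
Macro-F1 score = mean = (0.51332 + 0.69147 + 0.85893) / 3 = 0.6879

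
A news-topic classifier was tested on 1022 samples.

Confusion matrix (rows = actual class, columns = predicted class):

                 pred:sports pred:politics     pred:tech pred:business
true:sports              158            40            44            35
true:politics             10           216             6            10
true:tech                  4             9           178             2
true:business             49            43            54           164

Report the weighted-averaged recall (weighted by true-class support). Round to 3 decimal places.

Per-class recall (TP/(TP+FN)):
  sports: TP=158, FN=40+44+35=119 → 158/277 = 0.5704
  politics: TP=216, FN=10+6+10=26 → 216/242 = 0.8926
  tech: TP=178, FN=4+9+2=15 → 178/193 = 0.9223
  business: TP=164, FN=49+43+54=146 → 164/310 = 0.5290
Weighted-recall = Σ (supportᵢ/N)·recallᵢ with N=1022: (277/1022)·0.5704 + (242/1022)·0.8926 + (193/1022)·0.9223 + (310/1022)·0.5290 = 0.701

0.701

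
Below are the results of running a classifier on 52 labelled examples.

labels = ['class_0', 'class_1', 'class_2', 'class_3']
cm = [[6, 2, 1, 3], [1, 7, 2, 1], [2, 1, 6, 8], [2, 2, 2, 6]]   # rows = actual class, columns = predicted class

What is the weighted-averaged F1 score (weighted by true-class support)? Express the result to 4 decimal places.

0.4816

Per-class F1 score (2·TP/(2·TP+FP+FN)):
  class_0: TP=6, FP=1+2+2=5, FN=2+1+3=6 → 12/23 = 0.52174
  class_1: TP=7, FP=2+1+2=5, FN=1+2+1=4 → 14/23 = 0.60870
  class_2: TP=6, FP=1+2+2=5, FN=2+1+8=11 → 12/28 = 0.42857
  class_3: TP=6, FP=3+1+8=12, FN=2+2+2=6 → 12/30 = 0.40000
Weighted-F1 score = Σ (supportᵢ/N)·F1 scoreᵢ with N=52: (12/52)·0.52174 + (11/52)·0.60870 + (17/52)·0.42857 + (12/52)·0.40000 = 0.4816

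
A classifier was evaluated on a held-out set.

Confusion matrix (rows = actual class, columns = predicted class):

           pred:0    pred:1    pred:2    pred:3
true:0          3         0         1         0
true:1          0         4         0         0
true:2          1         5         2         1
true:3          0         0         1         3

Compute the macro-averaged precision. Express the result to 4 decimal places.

0.6111

Per-class precision (TP/(TP+FP)):
  0: TP=3, FP=0+1+0=1 → 3/4 = 0.75000
  1: TP=4, FP=0+5+0=5 → 4/9 = 0.44444
  2: TP=2, FP=1+0+1=2 → 2/4 = 0.50000
  3: TP=3, FP=0+0+1=1 → 3/4 = 0.75000
Macro-precision = mean = (0.75000 + 0.44444 + 0.50000 + 0.75000) / 4 = 0.6111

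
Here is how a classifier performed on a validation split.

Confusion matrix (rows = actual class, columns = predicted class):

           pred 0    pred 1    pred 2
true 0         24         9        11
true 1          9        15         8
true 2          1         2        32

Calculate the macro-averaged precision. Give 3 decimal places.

0.637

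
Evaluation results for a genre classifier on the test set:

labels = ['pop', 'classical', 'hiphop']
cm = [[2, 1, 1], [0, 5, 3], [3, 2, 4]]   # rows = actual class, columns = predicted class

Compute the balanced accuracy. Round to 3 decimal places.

0.523

Balanced accuracy = mean of per-class recall.
  pop: recall = 2/4 = 0.5000
  classical: recall = 5/8 = 0.6250
  hiphop: recall = 4/9 = 0.4444
Mean = (0.5000 + 0.6250 + 0.4444) / 3 = 0.523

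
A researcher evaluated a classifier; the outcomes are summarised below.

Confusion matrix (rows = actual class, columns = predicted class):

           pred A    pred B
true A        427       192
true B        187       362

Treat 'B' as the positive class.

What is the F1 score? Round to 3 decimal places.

Precision = TP/(TP+FP) = 362/554 = 0.6534
Recall = TP/(TP+FN) = 362/549 = 0.6594
F1 = 2·TP/(2·TP+FP+FN) = 724/1103 = 0.656

0.656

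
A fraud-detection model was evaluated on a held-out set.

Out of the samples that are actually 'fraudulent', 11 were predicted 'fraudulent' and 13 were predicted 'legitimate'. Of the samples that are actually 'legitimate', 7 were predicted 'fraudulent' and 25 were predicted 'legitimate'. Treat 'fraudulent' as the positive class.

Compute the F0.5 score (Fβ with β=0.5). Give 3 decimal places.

0.573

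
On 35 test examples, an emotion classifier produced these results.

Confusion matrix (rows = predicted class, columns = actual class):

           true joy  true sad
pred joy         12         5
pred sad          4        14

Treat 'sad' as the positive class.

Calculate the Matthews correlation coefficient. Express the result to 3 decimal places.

0.485

MCC = (TP·TN − FP·FN) / √((TP+FP)(TP+FN)(TN+FP)(TN+FN))
Numerator = 14·12 − 4·5 = 148
Denominator = √(18·19·16·17) = √93024 = 304.9984
MCC = 148 / 304.9984 = 0.485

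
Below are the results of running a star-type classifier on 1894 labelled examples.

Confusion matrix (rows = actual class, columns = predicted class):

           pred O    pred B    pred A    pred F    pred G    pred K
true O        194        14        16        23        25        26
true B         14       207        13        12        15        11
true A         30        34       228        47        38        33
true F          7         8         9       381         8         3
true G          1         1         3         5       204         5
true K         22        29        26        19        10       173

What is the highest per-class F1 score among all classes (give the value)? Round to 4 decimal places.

Per-class F1 score (2·TP/(2·TP+FP+FN)):
  O: TP=194, FP=14+30+7+1+22=74, FN=14+16+23+25+26=104 → 388/566 = 0.68551
  B: TP=207, FP=14+34+8+1+29=86, FN=14+13+12+15+11=65 → 414/565 = 0.73274
  A: TP=228, FP=16+13+9+3+26=67, FN=30+34+47+38+33=182 → 456/705 = 0.64681
  F: TP=381, FP=23+12+47+5+19=106, FN=7+8+9+8+3=35 → 762/903 = 0.84385
  G: TP=204, FP=25+15+38+8+10=96, FN=1+1+3+5+5=15 → 408/519 = 0.78613
  K: TP=173, FP=26+11+33+3+5=78, FN=22+29+26+19+10=106 → 346/530 = 0.65283
Highest is class 'F' with F1 score = 0.8439.

0.8439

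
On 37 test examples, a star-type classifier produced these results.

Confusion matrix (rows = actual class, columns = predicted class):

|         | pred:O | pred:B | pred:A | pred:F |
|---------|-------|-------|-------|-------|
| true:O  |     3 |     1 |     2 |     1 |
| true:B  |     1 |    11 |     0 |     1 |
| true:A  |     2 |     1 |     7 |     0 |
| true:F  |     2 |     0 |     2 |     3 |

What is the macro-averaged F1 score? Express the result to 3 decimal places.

Per-class F1 score (2·TP/(2·TP+FP+FN)):
  O: TP=3, FP=1+2+2=5, FN=1+2+1=4 → 6/15 = 0.4000
  B: TP=11, FP=1+1+0=2, FN=1+0+1=2 → 22/26 = 0.8462
  A: TP=7, FP=2+0+2=4, FN=2+1+0=3 → 14/21 = 0.6667
  F: TP=3, FP=1+1+0=2, FN=2+0+2=4 → 6/12 = 0.5000
Macro-F1 score = mean = (0.4000 + 0.8462 + 0.6667 + 0.5000) / 4 = 0.603

0.603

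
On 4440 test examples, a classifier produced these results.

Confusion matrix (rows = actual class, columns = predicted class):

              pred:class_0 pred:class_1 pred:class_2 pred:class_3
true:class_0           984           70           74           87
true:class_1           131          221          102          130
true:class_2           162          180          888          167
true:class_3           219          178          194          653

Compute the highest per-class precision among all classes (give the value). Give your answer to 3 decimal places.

0.706

Per-class precision (TP/(TP+FP)):
  class_0: TP=984, FP=131+162+219=512 → 984/1496 = 0.6578
  class_1: TP=221, FP=70+180+178=428 → 221/649 = 0.3405
  class_2: TP=888, FP=74+102+194=370 → 888/1258 = 0.7059
  class_3: TP=653, FP=87+130+167=384 → 653/1037 = 0.6297
Highest is class 'class_2' with precision = 0.706.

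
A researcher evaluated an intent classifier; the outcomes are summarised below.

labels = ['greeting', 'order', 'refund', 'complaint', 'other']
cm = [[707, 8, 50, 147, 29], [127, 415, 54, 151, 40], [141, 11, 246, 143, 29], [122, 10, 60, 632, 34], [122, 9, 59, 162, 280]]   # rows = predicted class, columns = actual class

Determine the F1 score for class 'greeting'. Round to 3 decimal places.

Take TP from the diagonal, FP from the rest of the 'greeting' prediction marginal, FN from the rest of the 'greeting' actual marginal.
F1 score = 2·TP/(2·TP+FP+FN).
greeting: TP=707, FP=8+50+147+29=234, FN=127+141+122+122=512 → 1414/2160 = 0.6546

0.655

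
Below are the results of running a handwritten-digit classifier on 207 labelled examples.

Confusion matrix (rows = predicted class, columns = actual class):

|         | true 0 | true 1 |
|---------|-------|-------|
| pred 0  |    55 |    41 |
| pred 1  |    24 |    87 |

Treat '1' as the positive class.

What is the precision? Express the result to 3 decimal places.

Precision = TP/(TP+FP) = 87/(87+24) = 87/111 = 0.784

0.784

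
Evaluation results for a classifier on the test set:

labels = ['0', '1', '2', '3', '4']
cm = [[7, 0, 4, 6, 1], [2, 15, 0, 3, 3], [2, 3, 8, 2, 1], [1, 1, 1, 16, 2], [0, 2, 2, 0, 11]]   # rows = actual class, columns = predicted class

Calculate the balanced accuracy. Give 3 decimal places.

Balanced accuracy = mean of per-class recall.
  0: recall = 7/18 = 0.3889
  1: recall = 15/23 = 0.6522
  2: recall = 8/16 = 0.5000
  3: recall = 16/21 = 0.7619
  4: recall = 11/15 = 0.7333
Mean = (0.3889 + 0.6522 + 0.5000 + 0.7619 + 0.7333) / 5 = 0.607

0.607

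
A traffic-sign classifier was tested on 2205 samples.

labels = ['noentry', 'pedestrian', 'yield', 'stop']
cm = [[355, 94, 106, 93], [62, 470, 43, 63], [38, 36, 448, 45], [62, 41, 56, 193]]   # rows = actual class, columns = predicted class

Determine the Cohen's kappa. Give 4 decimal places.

0.5485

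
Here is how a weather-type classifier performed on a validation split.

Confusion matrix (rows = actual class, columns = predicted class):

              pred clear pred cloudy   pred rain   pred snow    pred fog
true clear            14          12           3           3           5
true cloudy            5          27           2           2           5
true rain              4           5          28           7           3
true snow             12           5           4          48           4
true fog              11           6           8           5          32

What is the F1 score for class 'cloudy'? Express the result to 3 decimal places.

0.563

Take TP from the diagonal, FP from the rest of the 'cloudy' prediction marginal, FN from the rest of the 'cloudy' actual marginal.
F1 score = 2·TP/(2·TP+FP+FN).
cloudy: TP=27, FP=12+5+5+6=28, FN=5+2+2+5=14 → 54/96 = 0.5625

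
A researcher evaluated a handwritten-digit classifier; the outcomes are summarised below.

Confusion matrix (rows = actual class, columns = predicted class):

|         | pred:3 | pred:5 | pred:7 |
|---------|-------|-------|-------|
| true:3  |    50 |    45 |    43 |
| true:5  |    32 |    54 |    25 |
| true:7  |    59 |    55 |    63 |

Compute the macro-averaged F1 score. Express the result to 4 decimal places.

Per-class F1 score (2·TP/(2·TP+FP+FN)):
  3: TP=50, FP=32+59=91, FN=45+43=88 → 100/279 = 0.35842
  5: TP=54, FP=45+55=100, FN=32+25=57 → 108/265 = 0.40755
  7: TP=63, FP=43+25=68, FN=59+55=114 → 126/308 = 0.40909
Macro-F1 score = mean = (0.35842 + 0.40755 + 0.40909) / 3 = 0.3917

0.3917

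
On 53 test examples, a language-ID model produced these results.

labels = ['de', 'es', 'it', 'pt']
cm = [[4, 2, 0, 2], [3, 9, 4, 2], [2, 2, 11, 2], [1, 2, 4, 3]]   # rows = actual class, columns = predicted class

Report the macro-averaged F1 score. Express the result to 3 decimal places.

Per-class F1 score (2·TP/(2·TP+FP+FN)):
  de: TP=4, FP=3+2+1=6, FN=2+0+2=4 → 8/18 = 0.4444
  es: TP=9, FP=2+2+2=6, FN=3+4+2=9 → 18/33 = 0.5455
  it: TP=11, FP=0+4+4=8, FN=2+2+2=6 → 22/36 = 0.6111
  pt: TP=3, FP=2+2+2=6, FN=1+2+4=7 → 6/19 = 0.3158
Macro-F1 score = mean = (0.4444 + 0.5455 + 0.6111 + 0.3158) / 4 = 0.479

0.479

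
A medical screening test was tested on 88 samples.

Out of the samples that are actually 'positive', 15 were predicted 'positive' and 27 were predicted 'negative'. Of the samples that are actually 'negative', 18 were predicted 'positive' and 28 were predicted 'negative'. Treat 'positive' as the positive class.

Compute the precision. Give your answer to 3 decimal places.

Precision = TP/(TP+FP) = 15/(15+18) = 15/33 = 0.455

0.455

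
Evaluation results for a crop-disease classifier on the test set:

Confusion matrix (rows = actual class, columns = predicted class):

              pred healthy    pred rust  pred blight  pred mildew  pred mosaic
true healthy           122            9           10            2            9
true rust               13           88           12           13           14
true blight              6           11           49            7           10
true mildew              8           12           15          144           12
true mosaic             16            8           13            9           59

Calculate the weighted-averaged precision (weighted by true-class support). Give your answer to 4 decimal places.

0.6952

Per-class precision (TP/(TP+FP)):
  healthy: TP=122, FP=13+6+8+16=43 → 122/165 = 0.73939
  rust: TP=88, FP=9+11+12+8=40 → 88/128 = 0.68750
  blight: TP=49, FP=10+12+15+13=50 → 49/99 = 0.49495
  mildew: TP=144, FP=2+13+7+9=31 → 144/175 = 0.82286
  mosaic: TP=59, FP=9+14+10+12=45 → 59/104 = 0.56731
Weighted-precision = Σ (supportᵢ/N)·precisionᵢ with N=671: (152/671)·0.73939 + (140/671)·0.68750 + (83/671)·0.49495 + (191/671)·0.82286 + (105/671)·0.56731 = 0.6952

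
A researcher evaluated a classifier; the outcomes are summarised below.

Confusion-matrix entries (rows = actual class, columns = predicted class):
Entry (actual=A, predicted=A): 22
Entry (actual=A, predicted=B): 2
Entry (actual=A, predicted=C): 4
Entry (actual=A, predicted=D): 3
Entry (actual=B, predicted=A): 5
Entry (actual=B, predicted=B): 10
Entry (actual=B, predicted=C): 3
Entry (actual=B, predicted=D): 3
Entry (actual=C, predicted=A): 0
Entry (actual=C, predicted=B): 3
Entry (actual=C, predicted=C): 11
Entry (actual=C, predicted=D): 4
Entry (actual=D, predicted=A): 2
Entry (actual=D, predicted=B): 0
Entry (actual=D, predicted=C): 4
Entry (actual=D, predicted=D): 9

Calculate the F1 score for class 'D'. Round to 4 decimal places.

F1 score = 2·TP/(2·TP+FP+FN).
D: TP=9, FP=3+3+4=10, FN=2+0+4=6 → 18/34 = 0.52941

0.5294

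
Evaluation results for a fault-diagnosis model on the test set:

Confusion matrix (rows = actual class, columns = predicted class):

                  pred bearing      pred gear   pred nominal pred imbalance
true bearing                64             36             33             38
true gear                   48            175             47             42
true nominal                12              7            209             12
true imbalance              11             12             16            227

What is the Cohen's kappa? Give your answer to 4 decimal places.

Observed agreement pₒ = trace/N = 675/989 = 0.68251
Expected agreement pₑ = Σ (rowᵢ·colᵢ)/N² = (171·135 + 312·230 + 240·305 + 266·319)/989² = 0.25856
κ = (pₒ − pₑ)/(1 − pₑ) = (0.68251 − 0.25856)/(1 − 0.25856) = 0.5718

0.5718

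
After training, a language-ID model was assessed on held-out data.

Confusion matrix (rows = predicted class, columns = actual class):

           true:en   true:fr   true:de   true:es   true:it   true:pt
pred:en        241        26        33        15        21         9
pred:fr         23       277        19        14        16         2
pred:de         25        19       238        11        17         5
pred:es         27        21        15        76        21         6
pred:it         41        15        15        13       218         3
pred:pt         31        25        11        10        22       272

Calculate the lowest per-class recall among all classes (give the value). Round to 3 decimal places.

0.547

Per-class recall (TP/(TP+FN)):
  en: TP=241, FN=23+25+27+41+31=147 → 241/388 = 0.6211
  fr: TP=277, FN=26+19+21+15+25=106 → 277/383 = 0.7232
  de: TP=238, FN=33+19+15+15+11=93 → 238/331 = 0.7190
  es: TP=76, FN=15+14+11+13+10=63 → 76/139 = 0.5468
  it: TP=218, FN=21+16+17+21+22=97 → 218/315 = 0.6921
  pt: TP=272, FN=9+2+5+6+3=25 → 272/297 = 0.9158
Lowest is class 'es' with recall = 0.547.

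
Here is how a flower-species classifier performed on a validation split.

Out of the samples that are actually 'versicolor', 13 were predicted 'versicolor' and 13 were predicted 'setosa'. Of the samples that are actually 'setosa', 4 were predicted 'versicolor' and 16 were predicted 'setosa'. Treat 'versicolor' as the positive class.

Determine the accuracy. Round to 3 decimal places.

Accuracy = (TP+TN)/N = (13+16)/46 = 0.630

0.630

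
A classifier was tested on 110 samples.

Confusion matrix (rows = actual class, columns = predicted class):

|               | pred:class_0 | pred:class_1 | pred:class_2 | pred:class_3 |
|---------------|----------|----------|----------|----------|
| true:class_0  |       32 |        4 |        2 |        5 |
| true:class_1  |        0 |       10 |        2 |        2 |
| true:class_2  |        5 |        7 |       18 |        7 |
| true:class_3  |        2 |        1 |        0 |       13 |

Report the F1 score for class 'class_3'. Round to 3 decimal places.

0.605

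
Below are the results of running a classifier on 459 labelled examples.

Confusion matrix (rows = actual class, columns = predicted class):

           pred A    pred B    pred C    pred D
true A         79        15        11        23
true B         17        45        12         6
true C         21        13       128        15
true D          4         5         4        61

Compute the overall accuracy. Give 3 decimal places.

Accuracy = trace / total = (79+45+128+61=313) / 459 = 313/459 = 0.682

0.682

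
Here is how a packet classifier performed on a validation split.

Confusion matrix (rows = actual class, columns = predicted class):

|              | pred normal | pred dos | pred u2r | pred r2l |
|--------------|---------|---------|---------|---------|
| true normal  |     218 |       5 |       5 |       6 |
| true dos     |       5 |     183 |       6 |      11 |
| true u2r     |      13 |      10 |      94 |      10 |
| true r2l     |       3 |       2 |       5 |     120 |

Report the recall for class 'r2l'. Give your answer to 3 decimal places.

0.923

Treat 'r2l' as positive and all other classes as negative.
recall = TP/(TP+FN).
r2l: TP=120, FN=3+2+5=10 → 120/130 = 0.9231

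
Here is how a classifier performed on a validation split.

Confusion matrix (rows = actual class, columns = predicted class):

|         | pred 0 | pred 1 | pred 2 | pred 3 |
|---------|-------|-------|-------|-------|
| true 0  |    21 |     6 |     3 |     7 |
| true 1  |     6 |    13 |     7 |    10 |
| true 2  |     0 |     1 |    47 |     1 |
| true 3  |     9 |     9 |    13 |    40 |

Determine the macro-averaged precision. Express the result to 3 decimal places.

Per-class precision (TP/(TP+FP)):
  0: TP=21, FP=6+0+9=15 → 21/36 = 0.5833
  1: TP=13, FP=6+1+9=16 → 13/29 = 0.4483
  2: TP=47, FP=3+7+13=23 → 47/70 = 0.6714
  3: TP=40, FP=7+10+1=18 → 40/58 = 0.6897
Macro-precision = mean = (0.5833 + 0.4483 + 0.6714 + 0.6897) / 4 = 0.598

0.598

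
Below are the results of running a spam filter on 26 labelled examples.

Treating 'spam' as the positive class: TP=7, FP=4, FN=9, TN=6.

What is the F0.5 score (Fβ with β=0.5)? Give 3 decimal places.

Fβ = (1+β²)·TP / ((1+β²)·TP + β²·FN + FP), with β²=1/4
= 1.25·7 / (1.25·7 + 0.25·9 + 4) = 0.583

0.583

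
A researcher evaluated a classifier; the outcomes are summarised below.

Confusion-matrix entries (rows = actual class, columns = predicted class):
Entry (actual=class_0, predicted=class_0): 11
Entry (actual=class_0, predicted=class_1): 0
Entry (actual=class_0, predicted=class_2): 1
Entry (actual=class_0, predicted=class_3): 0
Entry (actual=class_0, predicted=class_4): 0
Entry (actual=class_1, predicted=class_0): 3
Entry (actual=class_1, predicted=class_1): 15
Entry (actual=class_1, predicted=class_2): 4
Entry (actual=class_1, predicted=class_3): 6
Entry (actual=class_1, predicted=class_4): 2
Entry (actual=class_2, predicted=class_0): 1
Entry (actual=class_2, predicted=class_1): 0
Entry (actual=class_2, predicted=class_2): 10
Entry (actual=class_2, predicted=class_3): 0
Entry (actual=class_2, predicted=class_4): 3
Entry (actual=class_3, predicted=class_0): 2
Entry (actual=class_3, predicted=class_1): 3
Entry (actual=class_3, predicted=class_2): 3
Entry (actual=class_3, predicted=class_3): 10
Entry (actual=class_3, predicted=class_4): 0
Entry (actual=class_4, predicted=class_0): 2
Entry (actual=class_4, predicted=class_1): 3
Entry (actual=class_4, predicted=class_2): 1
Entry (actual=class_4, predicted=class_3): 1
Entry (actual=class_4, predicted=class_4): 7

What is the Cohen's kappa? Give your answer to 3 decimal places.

0.499

Observed agreement pₒ = trace/N = 53/88 = 0.6023
Expected agreement pₑ = Σ (rowᵢ·colᵢ)/N² = (12·19 + 30·21 + 14·19 + 18·17 + 14·12)/88² = 0.2064
κ = (pₒ − pₑ)/(1 − pₑ) = (0.6023 − 0.2064)/(1 − 0.2064) = 0.499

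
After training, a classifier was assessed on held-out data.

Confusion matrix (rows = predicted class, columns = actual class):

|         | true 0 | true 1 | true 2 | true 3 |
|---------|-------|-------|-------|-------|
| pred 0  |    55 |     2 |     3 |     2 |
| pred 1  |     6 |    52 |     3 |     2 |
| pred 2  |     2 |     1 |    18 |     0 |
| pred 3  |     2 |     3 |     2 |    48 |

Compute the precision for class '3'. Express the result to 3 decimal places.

0.873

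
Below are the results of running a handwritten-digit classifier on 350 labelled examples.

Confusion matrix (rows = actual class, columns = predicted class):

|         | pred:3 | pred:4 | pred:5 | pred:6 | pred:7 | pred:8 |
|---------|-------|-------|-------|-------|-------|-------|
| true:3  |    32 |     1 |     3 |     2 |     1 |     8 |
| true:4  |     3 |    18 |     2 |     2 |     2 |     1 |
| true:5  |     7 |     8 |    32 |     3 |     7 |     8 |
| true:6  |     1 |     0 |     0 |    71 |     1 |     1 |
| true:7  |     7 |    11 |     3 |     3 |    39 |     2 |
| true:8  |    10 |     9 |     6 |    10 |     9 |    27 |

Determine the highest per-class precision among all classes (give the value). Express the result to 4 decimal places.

0.7802

Per-class precision (TP/(TP+FP)):
  3: TP=32, FP=3+7+1+7+10=28 → 32/60 = 0.53333
  4: TP=18, FP=1+8+0+11+9=29 → 18/47 = 0.38298
  5: TP=32, FP=3+2+0+3+6=14 → 32/46 = 0.69565
  6: TP=71, FP=2+2+3+3+10=20 → 71/91 = 0.78022
  7: TP=39, FP=1+2+7+1+9=20 → 39/59 = 0.66102
  8: TP=27, FP=8+1+8+1+2=20 → 27/47 = 0.57447
Highest is class '6' with precision = 0.7802.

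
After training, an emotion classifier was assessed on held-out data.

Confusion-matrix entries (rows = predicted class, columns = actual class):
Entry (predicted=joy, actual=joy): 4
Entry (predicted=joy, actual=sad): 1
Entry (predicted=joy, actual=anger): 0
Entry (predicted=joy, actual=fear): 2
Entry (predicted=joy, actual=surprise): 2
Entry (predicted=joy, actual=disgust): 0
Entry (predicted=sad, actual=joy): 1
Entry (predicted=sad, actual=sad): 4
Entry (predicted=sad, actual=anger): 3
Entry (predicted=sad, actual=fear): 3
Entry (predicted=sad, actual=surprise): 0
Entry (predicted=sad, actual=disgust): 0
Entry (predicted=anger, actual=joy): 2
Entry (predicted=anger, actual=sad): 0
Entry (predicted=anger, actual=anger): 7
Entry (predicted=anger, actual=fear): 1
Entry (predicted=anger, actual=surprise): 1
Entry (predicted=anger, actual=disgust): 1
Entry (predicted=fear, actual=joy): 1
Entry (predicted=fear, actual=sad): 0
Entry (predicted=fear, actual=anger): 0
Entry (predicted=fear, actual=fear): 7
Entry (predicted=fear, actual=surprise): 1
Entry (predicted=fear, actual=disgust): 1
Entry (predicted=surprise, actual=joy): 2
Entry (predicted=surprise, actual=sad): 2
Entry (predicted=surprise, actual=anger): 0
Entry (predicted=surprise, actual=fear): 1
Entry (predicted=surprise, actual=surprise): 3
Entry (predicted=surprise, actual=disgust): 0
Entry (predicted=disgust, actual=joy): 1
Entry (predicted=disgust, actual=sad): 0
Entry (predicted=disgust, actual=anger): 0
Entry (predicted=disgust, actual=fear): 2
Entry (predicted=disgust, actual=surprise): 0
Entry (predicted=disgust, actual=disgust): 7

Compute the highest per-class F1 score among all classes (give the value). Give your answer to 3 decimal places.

Per-class F1 score (2·TP/(2·TP+FP+FN)):
  joy: TP=4, FP=1+0+2+2+0=5, FN=1+2+1+2+1=7 → 8/20 = 0.4000
  sad: TP=4, FP=1+3+3+0+0=7, FN=1+0+0+2+0=3 → 8/18 = 0.4444
  anger: TP=7, FP=2+0+1+1+1=5, FN=0+3+0+0+0=3 → 14/22 = 0.6364
  fear: TP=7, FP=1+0+0+1+1=3, FN=2+3+1+1+2=9 → 14/26 = 0.5385
  surprise: TP=3, FP=2+2+0+1+0=5, FN=2+0+1+1+0=4 → 6/15 = 0.4000
  disgust: TP=7, FP=1+0+0+2+0=3, FN=0+0+1+1+0=2 → 14/19 = 0.7368
Highest is class 'disgust' with F1 score = 0.737.

0.737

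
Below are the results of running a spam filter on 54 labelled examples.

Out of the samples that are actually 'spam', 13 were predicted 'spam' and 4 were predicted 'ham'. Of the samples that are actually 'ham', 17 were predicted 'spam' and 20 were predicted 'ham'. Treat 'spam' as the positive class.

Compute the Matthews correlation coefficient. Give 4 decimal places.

MCC = (TP·TN − FP·FN) / √((TP+FP)(TP+FN)(TN+FP)(TN+FN))
Numerator = 13·20 − 17·4 = 192
Denominator = √(30·17·37·24) = √452880 = 672.9636
MCC = 192 / 672.9636 = 0.2853

0.2853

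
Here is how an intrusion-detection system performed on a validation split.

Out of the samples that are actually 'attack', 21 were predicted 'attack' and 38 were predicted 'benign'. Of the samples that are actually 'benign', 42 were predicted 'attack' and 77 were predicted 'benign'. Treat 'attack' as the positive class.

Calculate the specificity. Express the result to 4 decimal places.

Specificity = TN/(TN+FP) = 77/(77+42) = 0.6471

0.6471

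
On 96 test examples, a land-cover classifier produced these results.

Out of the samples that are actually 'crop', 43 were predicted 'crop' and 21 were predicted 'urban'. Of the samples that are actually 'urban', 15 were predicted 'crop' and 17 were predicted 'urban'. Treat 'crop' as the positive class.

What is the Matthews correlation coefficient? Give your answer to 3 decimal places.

0.196

MCC = (TP·TN − FP·FN) / √((TP+FP)(TP+FN)(TN+FP)(TN+FN))
Numerator = 43·17 − 15·21 = 416
Denominator = √(58·64·32·38) = √4513792 = 2124.5687
MCC = 416 / 2124.5687 = 0.196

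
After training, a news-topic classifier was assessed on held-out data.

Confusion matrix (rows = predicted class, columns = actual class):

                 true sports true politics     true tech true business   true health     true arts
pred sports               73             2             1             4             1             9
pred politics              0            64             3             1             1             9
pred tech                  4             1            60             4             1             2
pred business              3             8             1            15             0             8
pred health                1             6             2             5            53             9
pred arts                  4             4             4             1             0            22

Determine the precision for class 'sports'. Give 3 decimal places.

One-vs-rest for 'sports': TP = diagonal; FP = other classes predicted 'sports'; FN = 'sports' predicted as other.
precision = TP/(TP+FP).
sports: TP=73, FP=2+1+4+1+9=17 → 73/90 = 0.8111

0.811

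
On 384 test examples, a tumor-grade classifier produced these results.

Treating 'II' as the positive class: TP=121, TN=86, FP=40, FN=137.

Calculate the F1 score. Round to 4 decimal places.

Precision = TP/(TP+FP) = 121/161 = 0.7516
Recall = TP/(TP+FN) = 121/258 = 0.4690
F1 = 2·TP/(2·TP+FP+FN) = 242/419 = 0.5776

0.5776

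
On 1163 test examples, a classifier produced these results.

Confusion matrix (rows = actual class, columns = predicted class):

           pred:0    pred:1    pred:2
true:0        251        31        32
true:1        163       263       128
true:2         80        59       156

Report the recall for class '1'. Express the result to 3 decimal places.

Treat '1' as positive and all other classes as negative.
recall = TP/(TP+FN).
1: TP=263, FN=163+128=291 → 263/554 = 0.4747

0.475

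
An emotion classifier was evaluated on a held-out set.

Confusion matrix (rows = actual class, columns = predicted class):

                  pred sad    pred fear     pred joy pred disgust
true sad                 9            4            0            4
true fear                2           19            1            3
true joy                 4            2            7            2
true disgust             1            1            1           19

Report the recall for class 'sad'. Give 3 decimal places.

0.529

Take TP from the diagonal, FP from the rest of the 'sad' prediction marginal, FN from the rest of the 'sad' actual marginal.
recall = TP/(TP+FN).
sad: TP=9, FN=4+0+4=8 → 9/17 = 0.5294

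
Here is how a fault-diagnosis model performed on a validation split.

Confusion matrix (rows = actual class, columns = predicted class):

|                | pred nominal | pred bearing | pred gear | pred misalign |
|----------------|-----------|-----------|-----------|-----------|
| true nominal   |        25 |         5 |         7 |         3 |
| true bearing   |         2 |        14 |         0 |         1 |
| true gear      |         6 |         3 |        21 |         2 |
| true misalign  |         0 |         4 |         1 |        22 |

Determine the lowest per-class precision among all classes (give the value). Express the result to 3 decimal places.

0.538

Per-class precision (TP/(TP+FP)):
  nominal: TP=25, FP=2+6+0=8 → 25/33 = 0.7576
  bearing: TP=14, FP=5+3+4=12 → 14/26 = 0.5385
  gear: TP=21, FP=7+0+1=8 → 21/29 = 0.7241
  misalign: TP=22, FP=3+1+2=6 → 22/28 = 0.7857
Lowest is class 'bearing' with precision = 0.538.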